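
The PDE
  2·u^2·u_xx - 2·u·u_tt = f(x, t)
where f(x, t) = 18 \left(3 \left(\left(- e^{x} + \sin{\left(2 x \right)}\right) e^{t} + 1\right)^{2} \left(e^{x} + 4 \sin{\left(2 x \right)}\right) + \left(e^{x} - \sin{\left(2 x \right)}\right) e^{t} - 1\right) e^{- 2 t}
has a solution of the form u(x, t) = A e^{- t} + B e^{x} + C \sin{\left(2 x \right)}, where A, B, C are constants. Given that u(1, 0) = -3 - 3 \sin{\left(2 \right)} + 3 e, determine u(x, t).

Answer: u(x, t) = 3 e^{x} - 3 \sin{\left(2 x \right)} - 3 e^{- t}

Derivation:
Substitute the ansatz u = A e^{- t} + B e^{x} + C \sin{\left(2 x \right)} into the left-hand side.
Derivatives of the ansatz:
  u_xx = B e^{x} - 4 C \sin{\left(2 x \right)}
  u_tt = A e^{- t}
Term by term:
  2·u^2·u_xx = 2 A^{2} B e^{- 2 t} e^{x} - 8 A^{2} C e^{- 2 t} \sin{\left(2 x \right)} + 4 A B^{2} e^{- t} e^{2 x} - 12 A B C e^{- t} e^{x} \sin{\left(2 x \right)} - 16 A C^{2} e^{- t} \sin^{2}{\left(2 x \right)} + 2 B^{3} e^{3 x} - 4 B^{2} C e^{2 x} \sin{\left(2 x \right)} - 14 B C^{2} e^{x} \sin^{2}{\left(2 x \right)} - 8 C^{3} \sin^{3}{\left(2 x \right)}
  -2·u·u_tt = - 2 A^{2} e^{- 2 t} - 2 A B e^{- t} e^{x} - 2 A C e^{- t} \sin{\left(2 x \right)}
So the left-hand side equals
  2 A^{2} B e^{- 2 t} e^{x} - 8 A^{2} C e^{- 2 t} \sin{\left(2 x \right)} - 2 A^{2} e^{- 2 t} + 4 A B^{2} e^{- t} e^{2 x} - 12 A B C e^{- t} e^{x} \sin{\left(2 x \right)} - 2 A B e^{- t} e^{x} - 16 A C^{2} e^{- t} \sin^{2}{\left(2 x \right)} - 2 A C e^{- t} \sin{\left(2 x \right)} + 2 B^{3} e^{3 x} - 4 B^{2} C e^{2 x} \sin{\left(2 x \right)} - 14 B C^{2} e^{x} \sin^{2}{\left(2 x \right)} - 8 C^{3} \sin^{3}{\left(2 x \right)}
This must equal f(x, t) identically; expanded, f = 54 e^{3 x} + 108 e^{2 x} \sin{\left(2 x \right)} - 378 e^{x} \sin^{2}{\left(2 x \right)} + 216 \sin^{3}{\left(2 x \right)} - 108 e^{- t} e^{2 x} - 324 e^{- t} e^{x} \sin{\left(2 x \right)} + 18 e^{- t} e^{x} + 432 e^{- t} \sin^{2}{\left(2 x \right)} - 18 e^{- t} \sin{\left(2 x \right)} + 54 e^{- 2 t} e^{x} + 216 e^{- 2 t} \sin{\left(2 x \right)} - 18 e^{- 2 t}.
Matching coefficients of the independent functions:
  [e^{- 2 t} e^{x}]:  2 A^{2} B = 54
  [e^{- 2 t} \sin{\left(2 x \right)}]:  - 8 A^{2} C = 216
  [e^{- t} e^{x}]:  - 2 A B = 18
  [e^{- t} e^{2 x}]:  4 A B^{2} = -108
  [e^{- t} \sin{\left(2 x \right)}]:  - 2 A C = -18
  [e^{- t} \sin^{2}{\left(2 x \right)}]:  - 16 A C^{2} = 432
  [e^{x} \sin^{2}{\left(2 x \right)}]:  - 14 B C^{2} = -378
  [e^{2 x} \sin{\left(2 x \right)}]:  - 4 B^{2} C = 108
  [e^{- t} e^{x} \sin{\left(2 x \right)}]:  - 12 A B C = -324
  [e^{- 2 t}]:  - 2 A^{2} = -18
  [e^{3 x}]:  2 B^{3} = 54
  [\sin^{3}{\left(2 x \right)}]:  - 8 C^{3} = 216
Solving: A = -3, B = 3, C = -3.
Check against the point condition:
  u(1, 0) = -3 - 3 \sin{\left(2 \right)} + 3 e  ⟹  A + e B + C \sin{\left(2 \right)} = -3 - 3 \sin{\left(2 \right)} + 3 e  ✓
Hence u(x, t) = 3 e^{x} - 3 \sin{\left(2 x \right)} - 3 e^{- t}.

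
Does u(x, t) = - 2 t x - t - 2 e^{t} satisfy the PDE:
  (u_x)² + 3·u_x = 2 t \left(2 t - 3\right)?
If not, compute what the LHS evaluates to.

Evaluate each term of the left-hand side for u = - 2 t x - t - 2 e^{t}.
Derivatives:
  u_x = - 2 t
Terms:
  (u_x)² = 4 t^{2}
  3·u_x = - 6 t
Sum: LHS = 2 t \left(2 t - 3\right)
This is exactly the given right-hand side, so u is a solution.

Answer: Yes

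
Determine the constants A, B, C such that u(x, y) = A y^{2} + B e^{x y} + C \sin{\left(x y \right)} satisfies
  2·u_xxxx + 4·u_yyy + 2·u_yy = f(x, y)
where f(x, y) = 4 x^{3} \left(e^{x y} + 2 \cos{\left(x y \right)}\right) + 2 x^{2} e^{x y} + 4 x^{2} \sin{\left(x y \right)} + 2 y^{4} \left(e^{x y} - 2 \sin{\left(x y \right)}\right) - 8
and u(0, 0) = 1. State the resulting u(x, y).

Substitute the ansatz u = A y^{2} + B e^{x y} + C \sin{\left(x y \right)} into the left-hand side.
Derivatives of the ansatz:
  u_xxxx = B y^{4} e^{x y} + C y^{4} \sin{\left(x y \right)}
  u_yyy = B x^{3} e^{x y} - C x^{3} \cos{\left(x y \right)}
  u_yy = 2 A + B x^{2} e^{x y} - C x^{2} \sin{\left(x y \right)}
Term by term:
  2·u_xxxx = 2 B y^{4} e^{x y} + 2 C y^{4} \sin{\left(x y \right)}
  4·u_yyy = 4 B x^{3} e^{x y} - 4 C x^{3} \cos{\left(x y \right)}
  2·u_yy = 4 A + 2 B x^{2} e^{x y} - 2 C x^{2} \sin{\left(x y \right)}
So the left-hand side equals
  4 A + 4 B x^{3} e^{x y} + 2 B x^{2} e^{x y} + 2 B y^{4} e^{x y} - 4 C x^{3} \cos{\left(x y \right)} - 2 C x^{2} \sin{\left(x y \right)} + 2 C y^{4} \sin{\left(x y \right)}
This must equal f(x, y) identically; expanded, f = 4 x^{3} e^{x y} + 8 x^{3} \cos{\left(x y \right)} + 2 x^{2} e^{x y} + 4 x^{2} \sin{\left(x y \right)} + 2 y^{4} e^{x y} - 4 y^{4} \sin{\left(x y \right)} - 8.
Matching coefficients of the independent functions:
  [constant term]:  4 A = -8
  [x^{2} e^{x y}, y^{4} e^{x y}]:  2 B = 2
  [x^{2} \sin{\left(x y \right)}]:  - 2 C = 4
  [x^{3} e^{x y}]:  4 B = 4
  [x^{3} \cos{\left(x y \right)}]:  - 4 C = 8
  [y^{4} \sin{\left(x y \right)}]:  2 C = -4
Solving: A = -2, B = 1, C = -2.
Check against the point condition:
  u(0, 0) = 1  ⟹  B = 1  ✓
Hence u(x, y) = - 2 y^{2} + e^{x y} - 2 \sin{\left(x y \right)}.

Answer: u(x, y) = - 2 y^{2} + e^{x y} - 2 \sin{\left(x y \right)}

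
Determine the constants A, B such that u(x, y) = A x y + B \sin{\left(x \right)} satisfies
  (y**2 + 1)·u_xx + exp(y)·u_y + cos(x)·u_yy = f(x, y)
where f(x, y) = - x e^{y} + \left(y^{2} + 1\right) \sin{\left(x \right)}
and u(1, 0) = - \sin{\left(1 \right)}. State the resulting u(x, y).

Substitute the ansatz u = A x y + B \sin{\left(x \right)} into the left-hand side.
Derivatives of the ansatz:
  u_xx = - B \sin{\left(x \right)}
  u_y = A x
  u_yy = 0
Term by term:
  (y**2 + 1)·u_xx = - B y^{2} \sin{\left(x \right)} - B \sin{\left(x \right)}
  exp(y)·u_y = A x e^{y}
  cos(x)·u_yy = 0
So the left-hand side equals
  A x e^{y} - B y^{2} \sin{\left(x \right)} - B \sin{\left(x \right)}
This must equal f(x, y) identically; expanded, f = - x e^{y} + y^{2} \sin{\left(x \right)} + \sin{\left(x \right)}.
Matching coefficients of the independent functions:
  [x e^{y}]:  A = -1
  [y^{2} \sin{\left(x \right)}, \sin{\left(x \right)}]:  - B = 1
Solving: A = -1, B = -1.
Check against the point condition:
  u(1, 0) = - \sin{\left(1 \right)}  ⟹  B \sin{\left(1 \right)} = - \sin{\left(1 \right)}  ✓
Hence u(x, y) = - x y - \sin{\left(x \right)}.

Answer: u(x, y) = - x y - \sin{\left(x \right)}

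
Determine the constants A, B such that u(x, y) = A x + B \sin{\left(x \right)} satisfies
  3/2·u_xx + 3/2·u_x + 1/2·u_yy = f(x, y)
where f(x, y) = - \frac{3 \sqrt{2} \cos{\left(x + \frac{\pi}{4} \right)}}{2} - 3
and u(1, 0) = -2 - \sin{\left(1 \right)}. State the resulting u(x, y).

Substitute the ansatz u = A x + B \sin{\left(x \right)} into the left-hand side.
Derivatives of the ansatz:
  u_xx = - B \sin{\left(x \right)}
  u_x = A + B \cos{\left(x \right)}
  u_yy = 0
Term by term:
  3/2·u_xx = - \frac{3 B \sin{\left(x \right)}}{2}
  3/2·u_x = \frac{3 A}{2} + \frac{3 B \cos{\left(x \right)}}{2}
  1/2·u_yy = 0
So the left-hand side equals
  \frac{3 A}{2} - \frac{3 B \sin{\left(x \right)}}{2} + \frac{3 B \cos{\left(x \right)}}{2}
This must equal f(x, y) identically; expanded, f = \frac{3 \sin{\left(x \right)}}{2} - \frac{3 \cos{\left(x \right)}}{2} - 3.
Matching coefficients of the independent functions:
  [constant term]:  \frac{3 A}{2} = -3
  [\sin{\left(x \right)}]:  - \frac{3 B}{2} = \frac{3}{2}
  [\cos{\left(x \right)}]:  \frac{3 B}{2} = - \frac{3}{2}
Solving: A = -2, B = -1.
Check against the point condition:
  u(1, 0) = -2 - \sin{\left(1 \right)}  ⟹  A + B \sin{\left(1 \right)} = -2 - \sin{\left(1 \right)}  ✓
Hence u(x, y) = - 2 x - \sin{\left(x \right)}.

Answer: u(x, y) = - 2 x - \sin{\left(x \right)}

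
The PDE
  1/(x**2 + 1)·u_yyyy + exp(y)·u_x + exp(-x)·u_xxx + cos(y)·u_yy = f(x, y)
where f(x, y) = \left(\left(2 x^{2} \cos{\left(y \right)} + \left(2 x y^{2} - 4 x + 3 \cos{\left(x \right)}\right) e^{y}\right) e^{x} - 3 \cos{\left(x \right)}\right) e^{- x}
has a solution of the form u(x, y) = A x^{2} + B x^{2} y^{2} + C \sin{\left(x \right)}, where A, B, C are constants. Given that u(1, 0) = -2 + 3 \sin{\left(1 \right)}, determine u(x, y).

Substitute the ansatz u = A x^{2} + B x^{2} y^{2} + C \sin{\left(x \right)} into the left-hand side.
Derivatives of the ansatz:
  u_yyyy = 0
  u_x = 2 A x + 2 B x y^{2} + C \cos{\left(x \right)}
  u_xxx = - C \cos{\left(x \right)}
  u_yy = 2 B x^{2}
Term by term:
  1/(x**2 + 1)·u_yyyy = 0
  exp(y)·u_x = 2 A x e^{y} + 2 B x y^{2} e^{y} + C e^{y} \cos{\left(x \right)}
  exp(-x)·u_xxx = - C e^{- x} \cos{\left(x \right)}
  cos(y)·u_yy = 2 B x^{2} \cos{\left(y \right)}
So the left-hand side equals
  2 A x e^{y} + 2 B x^{2} \cos{\left(y \right)} + 2 B x y^{2} e^{y} + C e^{y} \cos{\left(x \right)} - C e^{- x} \cos{\left(x \right)}
This must equal f(x, y) identically; expanded, f = 2 x^{2} \cos{\left(y \right)} + 2 x y^{2} e^{y} - 4 x e^{y} + 3 e^{y} \cos{\left(x \right)} - 3 e^{- x} \cos{\left(x \right)}.
Matching coefficients of the independent functions:
  [x e^{y}]:  2 A = -4
  [x^{2} \cos{\left(y \right)}, x y^{2} e^{y}]:  2 B = 2
  [e^{- x} \cos{\left(x \right)}]:  - C = -3
  [e^{y} \cos{\left(x \right)}]:  C = 3
Solving: A = -2, B = 1, C = 3.
Check against the point condition:
  u(1, 0) = -2 + 3 \sin{\left(1 \right)}  ⟹  A + C \sin{\left(1 \right)} = -2 + 3 \sin{\left(1 \right)}  ✓
Hence u(x, y) = x^{2} y^{2} - 2 x^{2} + 3 \sin{\left(x \right)}.

Answer: u(x, y) = x^{2} y^{2} - 2 x^{2} + 3 \sin{\left(x \right)}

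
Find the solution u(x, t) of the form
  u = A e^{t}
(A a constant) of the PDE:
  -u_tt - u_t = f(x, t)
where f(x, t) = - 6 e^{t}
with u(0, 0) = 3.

Substitute the ansatz u = A e^{t} into the left-hand side.
Derivatives of the ansatz:
  u_tt = A e^{t}
  u_t = A e^{t}
Term by term:
  -u_tt = - A e^{t}
  -u_t = - A e^{t}
So the left-hand side equals
  - 2 A e^{t}
This must equal f(x, t) = - 6 e^{t} identically.
Matching coefficients of the independent functions:
  [e^{t}]:  - 2 A = -6
Solving: A = 3.
Check against the point condition:
  u(0, 0) = 3  ⟹  A = 3  ✓
Hence u(x, t) = 3 e^{t}.

Answer: u(x, t) = 3 e^{t}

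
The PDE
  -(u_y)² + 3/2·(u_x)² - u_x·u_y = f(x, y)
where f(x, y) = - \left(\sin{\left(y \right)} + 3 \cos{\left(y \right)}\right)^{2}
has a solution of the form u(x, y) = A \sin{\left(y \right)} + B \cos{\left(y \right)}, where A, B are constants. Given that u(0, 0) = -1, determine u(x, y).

Substitute the ansatz u = A \sin{\left(y \right)} + B \cos{\left(y \right)} into the left-hand side.
Derivatives of the ansatz:
  u_y = A \cos{\left(y \right)} - B \sin{\left(y \right)}
  u_x = 0
Term by term:
  -(u_y)² = - A^{2} \cos^{2}{\left(y \right)} + 2 A B \sin{\left(y \right)} \cos{\left(y \right)} - B^{2} \sin^{2}{\left(y \right)}
  3/2·(u_x)² = 0
  -u_x·u_y = 0
So the left-hand side equals
  - A^{2} \cos^{2}{\left(y \right)} + 2 A B \sin{\left(y \right)} \cos{\left(y \right)} - B^{2} \sin^{2}{\left(y \right)}
This must equal f(x, y) identically; expanded, f = - \sin^{2}{\left(y \right)} - 6 \sin{\left(y \right)} \cos{\left(y \right)} - 9 \cos^{2}{\left(y \right)}.
Matching coefficients of the independent functions:
  [\sin{\left(y \right)} \cos{\left(y \right)}]:  2 A B = -6
  [\sin^{2}{\left(y \right)}]:  - B^{2} = -1
  [\cos^{2}{\left(y \right)}]:  - A^{2} = -9
These equations allow (A, B) = (-3, 1) or (3, -1).
Impose the point condition(s):
  u(0, 0) = -1  ⟹  B = -1
Only A = 3, B = -1 satisfies everything.
Hence u(x, y) = 3 \sin{\left(y \right)} - \cos{\left(y \right)}.

Answer: u(x, y) = 3 \sin{\left(y \right)} - \cos{\left(y \right)}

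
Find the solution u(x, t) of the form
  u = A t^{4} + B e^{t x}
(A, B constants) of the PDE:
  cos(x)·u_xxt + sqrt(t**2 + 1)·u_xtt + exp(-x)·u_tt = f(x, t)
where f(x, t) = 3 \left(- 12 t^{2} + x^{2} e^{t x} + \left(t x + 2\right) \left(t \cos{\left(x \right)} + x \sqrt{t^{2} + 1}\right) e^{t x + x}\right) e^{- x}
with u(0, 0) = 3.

Substitute the ansatz u = A t^{4} + B e^{t x} into the left-hand side.
Derivatives of the ansatz:
  u_xxt = B t^{2} x e^{t x} + 2 B t e^{t x}
  u_xtt = B t x^{2} e^{t x} + 2 B x e^{t x}
  u_tt = 12 A t^{2} + B x^{2} e^{t x}
Term by term:
  cos(x)·u_xxt = B t^{2} x e^{t x} \cos{\left(x \right)} + 2 B t e^{t x} \cos{\left(x \right)}
  sqrt(t**2 + 1)·u_xtt = B t x^{2} \sqrt{t^{2} + 1} e^{t x} + 2 B x \sqrt{t^{2} + 1} e^{t x}
  exp(-x)·u_tt = 12 A t^{2} e^{- x} + B x^{2} e^{- x} e^{t x}
So the left-hand side equals
  12 A t^{2} e^{- x} + B t^{2} x e^{t x} \cos{\left(x \right)} + B t x^{2} \sqrt{t^{2} + 1} e^{t x} + 2 B t e^{t x} \cos{\left(x \right)} + B x^{2} e^{- x} e^{t x} + 2 B x \sqrt{t^{2} + 1} e^{t x}
This must equal f(x, t) identically; expanded, f = 3 t^{2} x e^{t x} \cos{\left(x \right)} - 36 t^{2} e^{- x} + 3 t x^{2} \sqrt{t^{2} + 1} e^{t x} + 6 t e^{t x} \cos{\left(x \right)} + 3 x^{2} e^{- x} e^{t x} + 6 x \sqrt{t^{2} + 1} e^{t x}.
Matching coefficients of the independent functions:
  [t^{2} e^{- x}]:  12 A = -36
  [t e^{t x} \cos{\left(x \right)}, x \sqrt{t^{2} + 1} e^{t x}]:  2 B = 6
  [x^{2} e^{- x} e^{t x}, t x^{2} \sqrt{t^{2} + 1} e^{t x}, t^{2} x e^{t x} \cos{\left(x \right)}]:  B = 3
Solving: A = -3, B = 3.
Check against the point condition:
  u(0, 0) = 3  ⟹  B = 3  ✓
Hence u(x, t) = - 3 t^{4} + 3 e^{t x}.

Answer: u(x, t) = - 3 t^{4} + 3 e^{t x}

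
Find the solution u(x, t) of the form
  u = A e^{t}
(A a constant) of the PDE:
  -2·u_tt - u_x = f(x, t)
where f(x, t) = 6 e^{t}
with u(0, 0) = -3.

Substitute the ansatz u = A e^{t} into the left-hand side.
Derivatives of the ansatz:
  u_tt = A e^{t}
  u_x = 0
Term by term:
  -2·u_tt = - 2 A e^{t}
  -u_x = 0
So the left-hand side equals
  - 2 A e^{t}
This must equal f(x, t) = 6 e^{t} identically.
Matching coefficients of the independent functions:
  [e^{t}]:  - 2 A = 6
Solving: A = -3.
Check against the point condition:
  u(0, 0) = -3  ⟹  A = -3  ✓
Hence u(x, t) = - 3 e^{t}.

Answer: u(x, t) = - 3 e^{t}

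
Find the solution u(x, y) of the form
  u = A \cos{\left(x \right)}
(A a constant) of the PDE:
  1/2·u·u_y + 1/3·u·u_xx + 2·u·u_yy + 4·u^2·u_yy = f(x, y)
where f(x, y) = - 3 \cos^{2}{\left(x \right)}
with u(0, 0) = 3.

Answer: u(x, y) = 3 \cos{\left(x \right)}

Derivation:
Substitute the ansatz u = A \cos{\left(x \right)} into the left-hand side.
Derivatives of the ansatz:
  u_y = 0
  u_xx = - A \cos{\left(x \right)}
  u_yy = 0
Term by term:
  1/2·u·u_y = 0
  1/3·u·u_xx = - \frac{A^{2} \cos^{2}{\left(x \right)}}{3}
  2·u·u_yy = 0
  4·u^2·u_yy = 0
So the left-hand side equals
  - \frac{A^{2} \cos^{2}{\left(x \right)}}{3}
This must equal f(x, y) = - 3 \cos^{2}{\left(x \right)} identically.
Matching coefficients of the independent functions:
  [\cos^{2}{\left(x \right)}]:  - \frac{A^{2}}{3} = -3
These equations allow (A) = (-3) or (3).
Impose the point condition(s):
  u(0, 0) = 3  ⟹  A = 3
Only A = 3 satisfies everything.
Hence u(x, y) = 3 \cos{\left(x \right)}.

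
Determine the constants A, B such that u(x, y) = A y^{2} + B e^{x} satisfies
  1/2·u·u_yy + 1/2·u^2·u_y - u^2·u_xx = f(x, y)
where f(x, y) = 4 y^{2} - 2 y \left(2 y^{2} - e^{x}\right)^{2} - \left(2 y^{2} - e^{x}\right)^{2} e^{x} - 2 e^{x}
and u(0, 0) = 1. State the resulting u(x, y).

Substitute the ansatz u = A y^{2} + B e^{x} into the left-hand side.
Derivatives of the ansatz:
  u_yy = 2 A
  u_y = 2 A y
  u_xx = B e^{x}
Term by term:
  1/2·u·u_yy = A^{2} y^{2} + A B e^{x}
  1/2·u^2·u_y = A^{3} y^{5} + 2 A^{2} B y^{3} e^{x} + A B^{2} y e^{2 x}
  -u^2·u_xx = - A^{2} B y^{4} e^{x} - 2 A B^{2} y^{2} e^{2 x} - B^{3} e^{3 x}
So the left-hand side equals
  A^{3} y^{5} - A^{2} B y^{4} e^{x} + 2 A^{2} B y^{3} e^{x} + A^{2} y^{2} - 2 A B^{2} y^{2} e^{2 x} + A B^{2} y e^{2 x} + A B e^{x} - B^{3} e^{3 x}
This must equal f(x, y) identically; expanded, f = - 8 y^{5} - 4 y^{4} e^{x} + 8 y^{3} e^{x} + 4 y^{2} e^{2 x} + 4 y^{2} - 2 y e^{2 x} - e^{3 x} - 2 e^{x}.
Matching coefficients of the independent functions:
  [y^{2}]:  A^{2} = 4
  [y^{5}]:  A^{3} = -8
  [y e^{2 x}]:  A B^{2} = -2
  [y^{2} e^{2 x}]:  - 2 A B^{2} = 4
  [y^{3} e^{x}]:  2 A^{2} B = 8
  [y^{4} e^{x}]:  - A^{2} B = -4
  [e^{x}]:  A B = -2
  [e^{3 x}]:  - B^{3} = -1
Solving: A = -2, B = 1.
Check against the point condition:
  u(0, 0) = 1  ⟹  B = 1  ✓
Hence u(x, y) = - 2 y^{2} + e^{x}.

Answer: u(x, y) = - 2 y^{2} + e^{x}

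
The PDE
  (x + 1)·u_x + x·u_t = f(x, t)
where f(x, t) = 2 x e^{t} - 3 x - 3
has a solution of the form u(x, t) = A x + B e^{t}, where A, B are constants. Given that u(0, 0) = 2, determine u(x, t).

Substitute the ansatz u = A x + B e^{t} into the left-hand side.
Derivatives of the ansatz:
  u_x = A
  u_t = B e^{t}
Term by term:
  (x + 1)·u_x = A x + A
  x·u_t = B x e^{t}
So the left-hand side equals
  A x + A + B x e^{t}
This must equal f(x, t) = 2 x e^{t} - 3 x - 3 identically.
Matching coefficients of the independent functions:
  [constant term, x]:  A = -3
  [x e^{t}]:  B = 2
Solving: A = -3, B = 2.
Check against the point condition:
  u(0, 0) = 2  ⟹  B = 2  ✓
Hence u(x, t) = - 3 x + 2 e^{t}.

Answer: u(x, t) = - 3 x + 2 e^{t}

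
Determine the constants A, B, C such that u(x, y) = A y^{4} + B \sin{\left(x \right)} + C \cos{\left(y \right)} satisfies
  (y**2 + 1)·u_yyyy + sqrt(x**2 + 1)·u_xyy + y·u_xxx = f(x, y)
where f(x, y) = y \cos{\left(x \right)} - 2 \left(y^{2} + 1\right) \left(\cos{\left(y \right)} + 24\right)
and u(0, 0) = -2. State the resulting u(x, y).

Answer: u(x, y) = - 2 y^{4} - \sin{\left(x \right)} - 2 \cos{\left(y \right)}

Derivation:
Substitute the ansatz u = A y^{4} + B \sin{\left(x \right)} + C \cos{\left(y \right)} into the left-hand side.
Derivatives of the ansatz:
  u_yyyy = 24 A + C \cos{\left(y \right)}
  u_xyy = 0
  u_xxx = - B \cos{\left(x \right)}
Term by term:
  (y**2 + 1)·u_yyyy = 24 A y^{2} + 24 A + C y^{2} \cos{\left(y \right)} + C \cos{\left(y \right)}
  sqrt(x**2 + 1)·u_xyy = 0
  y·u_xxx = - B y \cos{\left(x \right)}
So the left-hand side equals
  24 A y^{2} + 24 A - B y \cos{\left(x \right)} + C y^{2} \cos{\left(y \right)} + C \cos{\left(y \right)}
This must equal f(x, y) identically; expanded, f = - 2 y^{2} \cos{\left(y \right)} - 48 y^{2} + y \cos{\left(x \right)} - 2 \cos{\left(y \right)} - 48.
Matching coefficients of the independent functions:
  [constant term, y^{2}]:  24 A = -48
  [y \cos{\left(x \right)}]:  - B = 1
  [y^{2} \cos{\left(y \right)}, \cos{\left(y \right)}]:  C = -2
Solving: A = -2, B = -1, C = -2.
Check against the point condition:
  u(0, 0) = -2  ⟹  C = -2  ✓
Hence u(x, y) = - 2 y^{4} - \sin{\left(x \right)} - 2 \cos{\left(y \right)}.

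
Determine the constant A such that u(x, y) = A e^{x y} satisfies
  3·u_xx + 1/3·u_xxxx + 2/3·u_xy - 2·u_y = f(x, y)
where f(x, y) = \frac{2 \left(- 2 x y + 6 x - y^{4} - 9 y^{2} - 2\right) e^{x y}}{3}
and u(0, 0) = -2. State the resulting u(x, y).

Substitute the ansatz u = A e^{x y} into the left-hand side.
Derivatives of the ansatz:
  u_xx = A y^{2} e^{x y}
  u_xxxx = A y^{4} e^{x y}
  u_xy = A x y e^{x y} + A e^{x y}
  u_y = A x e^{x y}
Term by term:
  3·u_xx = 3 A y^{2} e^{x y}
  1/3·u_xxxx = \frac{A y^{4} e^{x y}}{3}
  2/3·u_xy = \frac{2 A x y e^{x y}}{3} + \frac{2 A e^{x y}}{3}
  -2·u_y = - 2 A x e^{x y}
So the left-hand side equals
  \frac{2 A x y e^{x y}}{3} - 2 A x e^{x y} + \frac{A y^{4} e^{x y}}{3} + 3 A y^{2} e^{x y} + \frac{2 A e^{x y}}{3}
This must equal f(x, y) identically; expanded, f = - \frac{4 x y e^{x y}}{3} + 4 x e^{x y} - \frac{2 y^{4} e^{x y}}{3} - 6 y^{2} e^{x y} - \frac{4 e^{x y}}{3}.
Matching coefficients of the independent functions:
  [x e^{x y}]:  - 2 A = 4
  [y^{2} e^{x y}]:  3 A = -6
  [y^{4} e^{x y}]:  \frac{A}{3} = - \frac{2}{3}
  [x y e^{x y}, e^{x y}]:  \frac{2 A}{3} = - \frac{4}{3}
Solving: A = -2.
Check against the point condition:
  u(0, 0) = -2  ⟹  A = -2  ✓
Hence u(x, y) = - 2 e^{x y}.

Answer: u(x, y) = - 2 e^{x y}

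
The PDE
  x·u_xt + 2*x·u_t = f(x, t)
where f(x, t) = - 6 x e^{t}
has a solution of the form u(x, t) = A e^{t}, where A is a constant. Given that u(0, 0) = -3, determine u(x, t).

Substitute the ansatz u = A e^{t} into the left-hand side.
Derivatives of the ansatz:
  u_xt = 0
  u_t = A e^{t}
Term by term:
  x·u_xt = 0
  2*x·u_t = 2 A x e^{t}
So the left-hand side equals
  2 A x e^{t}
This must equal f(x, t) = - 6 x e^{t} identically.
Matching coefficients of the independent functions:
  [x e^{t}]:  2 A = -6
Solving: A = -3.
Check against the point condition:
  u(0, 0) = -3  ⟹  A = -3  ✓
Hence u(x, t) = - 3 e^{t}.

Answer: u(x, t) = - 3 e^{t}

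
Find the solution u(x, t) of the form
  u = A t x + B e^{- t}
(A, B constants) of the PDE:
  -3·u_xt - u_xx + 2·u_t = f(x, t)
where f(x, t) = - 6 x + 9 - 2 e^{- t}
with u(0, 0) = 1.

Substitute the ansatz u = A t x + B e^{- t} into the left-hand side.
Derivatives of the ansatz:
  u_xt = A
  u_xx = 0
  u_t = A x - B e^{- t}
Term by term:
  -3·u_xt = - 3 A
  -u_xx = 0
  2·u_t = 2 A x - 2 B e^{- t}
So the left-hand side equals
  2 A x - 3 A - 2 B e^{- t}
This must equal f(x, t) = - 6 x + 9 - 2 e^{- t} identically.
Matching coefficients of the independent functions:
  [constant term]:  - 3 A = 9
  [x]:  2 A = -6
  [e^{- t}]:  - 2 B = -2
Solving: A = -3, B = 1.
Check against the point condition:
  u(0, 0) = 1  ⟹  B = 1  ✓
Hence u(x, t) = - 3 t x + e^{- t}.

Answer: u(x, t) = - 3 t x + e^{- t}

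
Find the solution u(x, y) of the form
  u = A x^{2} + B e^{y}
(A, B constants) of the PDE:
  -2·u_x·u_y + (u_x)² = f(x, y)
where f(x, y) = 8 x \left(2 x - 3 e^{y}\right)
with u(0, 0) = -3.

Answer: u(x, y) = - 2 x^{2} - 3 e^{y}

Derivation:
Substitute the ansatz u = A x^{2} + B e^{y} into the left-hand side.
Derivatives of the ansatz:
  u_x = 2 A x
  u_y = B e^{y}
Term by term:
  -2·u_x·u_y = - 4 A B x e^{y}
  (u_x)² = 4 A^{2} x^{2}
So the left-hand side equals
  4 A^{2} x^{2} - 4 A B x e^{y}
This must equal f(x, y) identically; expanded, f = 16 x^{2} - 24 x e^{y}.
Matching coefficients of the independent functions:
  [x^{2}]:  4 A^{2} = 16
  [x e^{y}]:  - 4 A B = -24
These equations allow (A, B) = (-2, -3) or (2, 3).
Impose the point condition(s):
  u(0, 0) = -3  ⟹  B = -3
Only A = -2, B = -3 satisfies everything.
Hence u(x, y) = - 2 x^{2} - 3 e^{y}.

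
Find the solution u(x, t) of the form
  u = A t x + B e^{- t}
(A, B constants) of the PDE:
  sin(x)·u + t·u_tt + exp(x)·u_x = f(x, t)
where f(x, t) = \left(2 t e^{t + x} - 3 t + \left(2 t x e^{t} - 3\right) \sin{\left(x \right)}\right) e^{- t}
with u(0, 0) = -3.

Substitute the ansatz u = A t x + B e^{- t} into the left-hand side.
Derivatives of the ansatz:
  u_tt = B e^{- t}
  u_x = A t
Term by term:
  sin(x)·u = A t x \sin{\left(x \right)} + B e^{- t} \sin{\left(x \right)}
  t·u_tt = B t e^{- t}
  exp(x)·u_x = A t e^{x}
So the left-hand side equals
  A t x \sin{\left(x \right)} + A t e^{x} + B t e^{- t} + B e^{- t} \sin{\left(x \right)}
This must equal f(x, t) = \left(2 t e^{t + x} - 3 t + \left(2 t x e^{t} - 3\right) \sin{\left(x \right)}\right) e^{- t} identically.
Matching coefficients of the independent functions:
  [t e^{- t}, e^{- t} \sin{\left(x \right)}]:  B = -3
  [t e^{x}, t x \sin{\left(x \right)}]:  A = 2
Solving: A = 2, B = -3.
Check against the point condition:
  u(0, 0) = -3  ⟹  B = -3  ✓
Hence u(x, t) = 2 t x - 3 e^{- t}.

Answer: u(x, t) = 2 t x - 3 e^{- t}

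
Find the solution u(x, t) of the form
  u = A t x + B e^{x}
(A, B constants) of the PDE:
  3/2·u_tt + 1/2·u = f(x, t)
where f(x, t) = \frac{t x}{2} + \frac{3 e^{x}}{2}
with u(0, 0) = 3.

Answer: u(x, t) = t x + 3 e^{x}

Derivation:
Substitute the ansatz u = A t x + B e^{x} into the left-hand side.
Derivatives of the ansatz:
  u_tt = 0
Term by term:
  3/2·u_tt = 0
  1/2·u = \frac{A t x}{2} + \frac{B e^{x}}{2}
So the left-hand side equals
  \frac{A t x}{2} + \frac{B e^{x}}{2}
This must equal f(x, t) = \frac{t x}{2} + \frac{3 e^{x}}{2} identically.
Matching coefficients of the independent functions:
  [t x]:  \frac{A}{2} = \frac{1}{2}
  [e^{x}]:  \frac{B}{2} = \frac{3}{2}
Solving: A = 1, B = 3.
Check against the point condition:
  u(0, 0) = 3  ⟹  B = 3  ✓
Hence u(x, t) = t x + 3 e^{x}.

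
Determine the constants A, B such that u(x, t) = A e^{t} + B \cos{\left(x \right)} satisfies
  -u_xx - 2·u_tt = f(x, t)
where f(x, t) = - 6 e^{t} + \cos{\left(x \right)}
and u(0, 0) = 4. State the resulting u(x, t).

Answer: u(x, t) = 3 e^{t} + \cos{\left(x \right)}

Derivation:
Substitute the ansatz u = A e^{t} + B \cos{\left(x \right)} into the left-hand side.
Derivatives of the ansatz:
  u_xx = - B \cos{\left(x \right)}
  u_tt = A e^{t}
Term by term:
  -u_xx = B \cos{\left(x \right)}
  -2·u_tt = - 2 A e^{t}
So the left-hand side equals
  - 2 A e^{t} + B \cos{\left(x \right)}
This must equal f(x, t) = - 6 e^{t} + \cos{\left(x \right)} identically.
Matching coefficients of the independent functions:
  [e^{t}]:  - 2 A = -6
  [\cos{\left(x \right)}]:  B = 1
Solving: A = 3, B = 1.
Check against the point condition:
  u(0, 0) = 4  ⟹  A + B = 4  ✓
Hence u(x, t) = 3 e^{t} + \cos{\left(x \right)}.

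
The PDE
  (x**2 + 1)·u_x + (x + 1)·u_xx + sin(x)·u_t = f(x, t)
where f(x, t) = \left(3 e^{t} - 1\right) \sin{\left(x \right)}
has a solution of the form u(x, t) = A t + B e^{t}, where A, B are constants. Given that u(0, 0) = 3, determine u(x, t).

Substitute the ansatz u = A t + B e^{t} into the left-hand side.
Derivatives of the ansatz:
  u_x = 0
  u_xx = 0
  u_t = A + B e^{t}
Term by term:
  (x**2 + 1)·u_x = 0
  (x + 1)·u_xx = 0
  sin(x)·u_t = A \sin{\left(x \right)} + B e^{t} \sin{\left(x \right)}
So the left-hand side equals
  A \sin{\left(x \right)} + B e^{t} \sin{\left(x \right)}
This must equal f(x, t) identically; expanded, f = 3 e^{t} \sin{\left(x \right)} - \sin{\left(x \right)}.
Matching coefficients of the independent functions:
  [e^{t} \sin{\left(x \right)}]:  B = 3
  [\sin{\left(x \right)}]:  A = -1
Solving: A = -1, B = 3.
Check against the point condition:
  u(0, 0) = 3  ⟹  B = 3  ✓
Hence u(x, t) = - t + 3 e^{t}.

Answer: u(x, t) = - t + 3 e^{t}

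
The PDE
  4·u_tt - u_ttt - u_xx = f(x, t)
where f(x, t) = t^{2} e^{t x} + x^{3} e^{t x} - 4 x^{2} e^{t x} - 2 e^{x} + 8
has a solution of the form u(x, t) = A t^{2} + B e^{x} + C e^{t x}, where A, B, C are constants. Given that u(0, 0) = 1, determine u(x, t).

Substitute the ansatz u = A t^{2} + B e^{x} + C e^{t x} into the left-hand side.
Derivatives of the ansatz:
  u_tt = 2 A + C x^{2} e^{t x}
  u_ttt = C x^{3} e^{t x}
  u_xx = B e^{x} + C t^{2} e^{t x}
Term by term:
  4·u_tt = 8 A + 4 C x^{2} e^{t x}
  -u_ttt = - C x^{3} e^{t x}
  -u_xx = - B e^{x} - C t^{2} e^{t x}
So the left-hand side equals
  8 A - B e^{x} - C t^{2} e^{t x} - C x^{3} e^{t x} + 4 C x^{2} e^{t x}
This must equal f(x, t) = t^{2} e^{t x} + x^{3} e^{t x} - 4 x^{2} e^{t x} - 2 e^{x} + 8 identically.
Matching coefficients of the independent functions:
  [constant term]:  8 A = 8
  [t^{2} e^{t x}, x^{3} e^{t x}]:  - C = 1
  [x^{2} e^{t x}]:  4 C = -4
  [e^{x}]:  - B = -2
Solving: A = 1, B = 2, C = -1.
Check against the point condition:
  u(0, 0) = 1  ⟹  B + C = 1  ✓
Hence u(x, t) = t^{2} + 2 e^{x} - e^{t x}.

Answer: u(x, t) = t^{2} + 2 e^{x} - e^{t x}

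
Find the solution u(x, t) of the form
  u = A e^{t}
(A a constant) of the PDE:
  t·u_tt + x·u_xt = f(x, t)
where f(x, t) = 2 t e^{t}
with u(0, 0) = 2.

Answer: u(x, t) = 2 e^{t}

Derivation:
Substitute the ansatz u = A e^{t} into the left-hand side.
Derivatives of the ansatz:
  u_tt = A e^{t}
  u_xt = 0
Term by term:
  t·u_tt = A t e^{t}
  x·u_xt = 0
So the left-hand side equals
  A t e^{t}
This must equal f(x, t) = 2 t e^{t} identically.
Matching coefficients of the independent functions:
  [t e^{t}]:  A = 2
Solving: A = 2.
Check against the point condition:
  u(0, 0) = 2  ⟹  A = 2  ✓
Hence u(x, t) = 2 e^{t}.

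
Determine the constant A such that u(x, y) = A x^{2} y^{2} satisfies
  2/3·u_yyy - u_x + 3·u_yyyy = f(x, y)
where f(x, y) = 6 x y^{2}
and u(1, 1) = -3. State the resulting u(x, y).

Answer: u(x, y) = - 3 x^{2} y^{2}

Derivation:
Substitute the ansatz u = A x^{2} y^{2} into the left-hand side.
Derivatives of the ansatz:
  u_yyy = 0
  u_x = 2 A x y^{2}
  u_yyyy = 0
Term by term:
  2/3·u_yyy = 0
  -u_x = - 2 A x y^{2}
  3·u_yyyy = 0
So the left-hand side equals
  - 2 A x y^{2}
This must equal f(x, y) = 6 x y^{2} identically.
Matching coefficients of the independent functions:
  [x y^{2}]:  - 2 A = 6
Solving: A = -3.
Check against the point condition:
  u(1, 1) = -3  ⟹  A = -3  ✓
Hence u(x, y) = - 3 x^{2} y^{2}.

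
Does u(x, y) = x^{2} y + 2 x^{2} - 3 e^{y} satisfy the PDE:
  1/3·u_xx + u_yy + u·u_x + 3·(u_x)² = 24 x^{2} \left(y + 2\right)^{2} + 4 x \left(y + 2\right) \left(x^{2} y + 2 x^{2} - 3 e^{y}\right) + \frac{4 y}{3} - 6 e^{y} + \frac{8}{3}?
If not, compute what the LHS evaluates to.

Evaluate each term of the left-hand side for u = x^{2} y + 2 x^{2} - 3 e^{y}.
Derivatives:
  u_xx = 2 y + 4
  u_yy = - 3 e^{y}
  u_x = 2 x y + 4 x
Terms:
  1/3·u_xx = \frac{2 y}{3} + \frac{4}{3}
  u_yy = - 3 e^{y}
  u·u_x = 2 x \left(y + 2\right) \left(x^{2} y + 2 x^{2} - 3 e^{y}\right)
  3·(u_x)² = 12 x^{2} \left(y + 2\right)^{2}
Sum: LHS = 12 x^{2} \left(y + 2\right)^{2} + 2 x \left(y + 2\right) \left(x^{2} y + 2 x^{2} - 3 e^{y}\right) + \frac{2 y}{3} - 3 e^{y} + \frac{4}{3}
Given right-hand side: 24 x^{2} \left(y + 2\right)^{2} + 4 x \left(y + 2\right) \left(x^{2} y + 2 x^{2} - 3 e^{y}\right) + \frac{4 y}{3} - 6 e^{y} + \frac{8}{3}. Difference LHS − RHS = - 12 x^{2} \left(y + 2\right)^{2} - 2 x \left(y + 2\right) \left(x^{2} y + 2 x^{2} - 3 e^{y}\right) - \frac{2 y}{3} + 3 e^{y} - \frac{4}{3} ≠ 0, so u is not a solution.

Answer: No, the LHS evaluates to 12 x^{2} \left(y + 2\right)^{2} + 2 x \left(y + 2\right) \left(x^{2} y + 2 x^{2} - 3 e^{y}\right) + \frac{2 y}{3} - 3 e^{y} + \frac{4}{3}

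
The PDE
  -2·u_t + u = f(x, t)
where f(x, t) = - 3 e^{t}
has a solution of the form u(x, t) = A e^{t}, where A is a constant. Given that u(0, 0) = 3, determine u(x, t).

Answer: u(x, t) = 3 e^{t}

Derivation:
Substitute the ansatz u = A e^{t} into the left-hand side.
Derivatives of the ansatz:
  u_t = A e^{t}
Term by term:
  -2·u_t = - 2 A e^{t}
  u = A e^{t}
So the left-hand side equals
  - A e^{t}
This must equal f(x, t) = - 3 e^{t} identically.
Matching coefficients of the independent functions:
  [e^{t}]:  - A = -3
Solving: A = 3.
Check against the point condition:
  u(0, 0) = 3  ⟹  A = 3  ✓
Hence u(x, t) = 3 e^{t}.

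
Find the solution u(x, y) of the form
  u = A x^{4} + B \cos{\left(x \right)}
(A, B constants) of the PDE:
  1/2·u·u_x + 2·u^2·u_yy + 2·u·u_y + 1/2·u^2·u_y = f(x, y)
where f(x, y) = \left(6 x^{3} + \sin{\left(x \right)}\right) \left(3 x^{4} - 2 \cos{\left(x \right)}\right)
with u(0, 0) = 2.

Substitute the ansatz u = A x^{4} + B \cos{\left(x \right)} into the left-hand side.
Derivatives of the ansatz:
  u_x = 4 A x^{3} - B \sin{\left(x \right)}
  u_yy = 0
  u_y = 0
Term by term:
  1/2·u·u_x = 2 A^{2} x^{7} - \frac{A B x^{4} \sin{\left(x \right)}}{2} + 2 A B x^{3} \cos{\left(x \right)} - \frac{B^{2} \sin{\left(x \right)} \cos{\left(x \right)}}{2}
  2·u^2·u_yy = 0
  2·u·u_y = 0
  1/2·u^2·u_y = 0
So the left-hand side equals
  2 A^{2} x^{7} - \frac{A B x^{4} \sin{\left(x \right)}}{2} + 2 A B x^{3} \cos{\left(x \right)} - \frac{B^{2} \sin{\left(x \right)} \cos{\left(x \right)}}{2}
This must equal f(x, y) identically; expanded, f = 18 x^{7} + 3 x^{4} \sin{\left(x \right)} - 12 x^{3} \cos{\left(x \right)} - 2 \sin{\left(x \right)} \cos{\left(x \right)}.
Matching coefficients of the independent functions:
  [x^{7}]:  2 A^{2} = 18
  [x^{3} \cos{\left(x \right)}]:  2 A B = -12
  [x^{4} \sin{\left(x \right)}]:  - \frac{A B}{2} = 3
  [\sin{\left(x \right)} \cos{\left(x \right)}]:  - \frac{B^{2}}{2} = -2
These equations allow (A, B) = (-3, 2) or (3, -2).
Impose the point condition(s):
  u(0, 0) = 2  ⟹  B = 2
Only A = -3, B = 2 satisfies everything.
Hence u(x, y) = - 3 x^{4} + 2 \cos{\left(x \right)}.

Answer: u(x, y) = - 3 x^{4} + 2 \cos{\left(x \right)}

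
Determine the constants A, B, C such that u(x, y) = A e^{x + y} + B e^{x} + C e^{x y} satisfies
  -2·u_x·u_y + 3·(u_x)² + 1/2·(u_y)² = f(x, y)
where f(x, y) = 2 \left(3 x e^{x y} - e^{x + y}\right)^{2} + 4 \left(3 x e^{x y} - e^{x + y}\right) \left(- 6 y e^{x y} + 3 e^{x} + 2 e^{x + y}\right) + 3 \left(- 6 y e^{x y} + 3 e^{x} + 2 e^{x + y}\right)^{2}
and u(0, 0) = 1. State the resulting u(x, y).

Substitute the ansatz u = A e^{x + y} + B e^{x} + C e^{x y} into the left-hand side.
Derivatives of the ansatz:
  u_x = A e^{x} e^{y} + B e^{x} + C y e^{x y}
  u_y = A e^{x} e^{y} + C x e^{x y}
Term by term:
  -2·u_x·u_y = - 2 A^{2} e^{2 x} e^{2 y} - 2 A B e^{2 x} e^{y} - 2 A C x e^{x} e^{y} e^{x y} - 2 A C y e^{x} e^{y} e^{x y} - 2 B C x e^{x} e^{x y} - 2 C^{2} x y e^{2 x y}
  3·(u_x)² = 3 A^{2} e^{2 x} e^{2 y} + 6 A B e^{2 x} e^{y} + 6 A C y e^{x} e^{y} e^{x y} + 3 B^{2} e^{2 x} + 6 B C y e^{x} e^{x y} + 3 C^{2} y^{2} e^{2 x y}
  1/2·(u_y)² = \frac{A^{2} e^{2 x} e^{2 y}}{2} + A C x e^{x} e^{y} e^{x y} + \frac{C^{2} x^{2} e^{2 x y}}{2}
So the left-hand side equals
  \frac{3 A^{2} e^{2 x} e^{2 y}}{2} + 4 A B e^{2 x} e^{y} - A C x e^{x} e^{y} e^{x y} + 4 A C y e^{x} e^{y} e^{x y} + 3 B^{2} e^{2 x} - 2 B C x e^{x} e^{x y} + 6 B C y e^{x} e^{x y} + \frac{C^{2} x^{2} e^{2 x y}}{2} - 2 C^{2} x y e^{2 x y} + 3 C^{2} y^{2} e^{2 x y}
This must equal f(x, y) identically; expanded, f = 18 x^{2} e^{2 x y} - 72 x y e^{2 x y} + 12 x e^{x} e^{y} e^{x y} + 36 x e^{x} e^{x y} + 108 y^{2} e^{2 x y} - 48 y e^{x} e^{y} e^{x y} - 108 y e^{x} e^{x y} + 6 e^{2 x} e^{2 y} + 24 e^{2 x} e^{y} + 27 e^{2 x}.
Matching coefficients of the independent functions:
  [x^{2} e^{2 x y}]:  \frac{C^{2}}{2} = 18
  [y^{2} e^{2 x y}]:  3 C^{2} = 108
  [e^{2 x} e^{y}]:  4 A B = 24
  [e^{2 x} e^{2 y}]:  \frac{3 A^{2}}{2} = 6
  [x y e^{2 x y}]:  - 2 C^{2} = -72
  [x e^{x} e^{x y}]:  - 2 B C = 36
  [y e^{x} e^{x y}]:  6 B C = -108
  [x e^{x} e^{y} e^{x y}]:  - A C = 12
  [y e^{x} e^{y} e^{x y}]:  4 A C = -48
  [e^{2 x}]:  3 B^{2} = 27
These equations allow (A, B, C) = (-2, -3, 6) or (2, 3, -6).
Impose the point condition(s):
  u(0, 0) = 1  ⟹  A + B + C = 1
Only A = -2, B = -3, C = 6 satisfies everything.
Hence u(x, y) = - 3 e^{x} + 6 e^{x y} - 2 e^{x + y}.

Answer: u(x, y) = - 3 e^{x} + 6 e^{x y} - 2 e^{x + y}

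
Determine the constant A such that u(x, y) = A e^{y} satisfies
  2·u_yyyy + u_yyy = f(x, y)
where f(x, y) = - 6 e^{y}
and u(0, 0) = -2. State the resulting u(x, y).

Answer: u(x, y) = - 2 e^{y}

Derivation:
Substitute the ansatz u = A e^{y} into the left-hand side.
Derivatives of the ansatz:
  u_yyyy = A e^{y}
  u_yyy = A e^{y}
Term by term:
  2·u_yyyy = 2 A e^{y}
  u_yyy = A e^{y}
So the left-hand side equals
  3 A e^{y}
This must equal f(x, y) = - 6 e^{y} identically.
Matching coefficients of the independent functions:
  [e^{y}]:  3 A = -6
Solving: A = -2.
Check against the point condition:
  u(0, 0) = -2  ⟹  A = -2  ✓
Hence u(x, y) = - 2 e^{y}.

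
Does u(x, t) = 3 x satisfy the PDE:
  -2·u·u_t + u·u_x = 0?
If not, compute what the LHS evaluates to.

Evaluate each term of the left-hand side for u = 3 x.
Derivatives:
  u_t = 0
  u_x = 3
Terms:
  -2·u·u_t = 0
  u·u_x = 9 x
Sum: LHS = 9 x
Given right-hand side: 0. Difference LHS − RHS = 9 x ≠ 0, so u is not a solution.

Answer: No, the LHS evaluates to 9 x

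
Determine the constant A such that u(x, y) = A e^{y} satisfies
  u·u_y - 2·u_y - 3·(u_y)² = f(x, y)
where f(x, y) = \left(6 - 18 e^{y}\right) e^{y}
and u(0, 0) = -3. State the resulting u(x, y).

Substitute the ansatz u = A e^{y} into the left-hand side.
Derivatives of the ansatz:
  u_y = A e^{y}
Term by term:
  u·u_y = A^{2} e^{2 y}
  -2·u_y = - 2 A e^{y}
  -3·(u_y)² = - 3 A^{2} e^{2 y}
So the left-hand side equals
  - 2 A^{2} e^{2 y} - 2 A e^{y}
This must equal f(x, y) identically; expanded, f = - 18 e^{2 y} + 6 e^{y}.
Matching coefficients of the independent functions:
  [e^{y}]:  - 2 A = 6
  [e^{2 y}]:  - 2 A^{2} = -18
Solving: A = -3.
Check against the point condition:
  u(0, 0) = -3  ⟹  A = -3  ✓
Hence u(x, y) = - 3 e^{y}.

Answer: u(x, y) = - 3 e^{y}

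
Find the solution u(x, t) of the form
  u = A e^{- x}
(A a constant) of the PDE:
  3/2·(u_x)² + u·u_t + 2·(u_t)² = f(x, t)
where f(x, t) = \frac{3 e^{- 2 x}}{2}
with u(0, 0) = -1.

Answer: u(x, t) = - e^{- x}

Derivation:
Substitute the ansatz u = A e^{- x} into the left-hand side.
Derivatives of the ansatz:
  u_x = - A e^{- x}
  u_t = 0
Term by term:
  3/2·(u_x)² = \frac{3 A^{2} e^{- 2 x}}{2}
  u·u_t = 0
  2·(u_t)² = 0
So the left-hand side equals
  \frac{3 A^{2} e^{- 2 x}}{2}
This must equal f(x, t) = \frac{3 e^{- 2 x}}{2} identically.
Matching coefficients of the independent functions:
  [e^{- 2 x}]:  \frac{3 A^{2}}{2} = \frac{3}{2}
These equations allow (A) = (-1) or (1).
Impose the point condition(s):
  u(0, 0) = -1  ⟹  A = -1
Only A = -1 satisfies everything.
Hence u(x, t) = - e^{- x}.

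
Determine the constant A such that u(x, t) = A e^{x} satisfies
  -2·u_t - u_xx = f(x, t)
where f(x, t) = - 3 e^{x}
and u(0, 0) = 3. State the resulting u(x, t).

Substitute the ansatz u = A e^{x} into the left-hand side.
Derivatives of the ansatz:
  u_t = 0
  u_xx = A e^{x}
Term by term:
  -2·u_t = 0
  -u_xx = - A e^{x}
So the left-hand side equals
  - A e^{x}
This must equal f(x, t) = - 3 e^{x} identically.
Matching coefficients of the independent functions:
  [e^{x}]:  - A = -3
Solving: A = 3.
Check against the point condition:
  u(0, 0) = 3  ⟹  A = 3  ✓
Hence u(x, t) = 3 e^{x}.

Answer: u(x, t) = 3 e^{x}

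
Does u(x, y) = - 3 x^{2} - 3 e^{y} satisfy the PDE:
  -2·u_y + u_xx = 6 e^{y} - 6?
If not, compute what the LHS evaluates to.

Evaluate each term of the left-hand side for u = - 3 x^{2} - 3 e^{y}.
Derivatives:
  u_y = - 3 e^{y}
  u_xx = -6
Terms:
  -2·u_y = 6 e^{y}
  u_xx = -6
Sum: LHS = 6 e^{y} - 6
This is exactly the given right-hand side, so u is a solution.

Answer: Yes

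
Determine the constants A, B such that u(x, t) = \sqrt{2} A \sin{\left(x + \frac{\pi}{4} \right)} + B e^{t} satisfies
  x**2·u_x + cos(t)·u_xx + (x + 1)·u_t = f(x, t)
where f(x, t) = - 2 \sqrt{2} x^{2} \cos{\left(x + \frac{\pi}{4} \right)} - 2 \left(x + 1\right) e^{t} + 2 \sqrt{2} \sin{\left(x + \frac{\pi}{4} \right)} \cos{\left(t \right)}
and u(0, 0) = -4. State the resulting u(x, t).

Substitute the ansatz u = \sqrt{2} A \sin{\left(x + \frac{\pi}{4} \right)} + B e^{t} into the left-hand side.
Derivatives of the ansatz:
  u_x = \sqrt{2} A \cos{\left(x + \frac{\pi}{4} \right)}
  u_xx = - \sqrt{2} A \sin{\left(x + \frac{\pi}{4} \right)}
  u_t = B e^{t}
Term by term:
  x**2·u_x = \sqrt{2} A x^{2} \cos{\left(x + \frac{\pi}{4} \right)}
  cos(t)·u_xx = - \sqrt{2} A \sin{\left(x + \frac{\pi}{4} \right)} \cos{\left(t \right)}
  (x + 1)·u_t = B x e^{t} + B e^{t}
So the left-hand side equals
  \sqrt{2} A x^{2} \cos{\left(x + \frac{\pi}{4} \right)} - \sqrt{2} A \sin{\left(x + \frac{\pi}{4} \right)} \cos{\left(t \right)} + B x e^{t} + B e^{t}
This must equal f(x, t) identically; expanded, f = - 2 \sqrt{2} x^{2} \cos{\left(x + \frac{\pi}{4} \right)} - 2 x e^{t} - 2 e^{t} + 2 \sqrt{2} \sin{\left(x + \frac{\pi}{4} \right)} \cos{\left(t \right)}.
Matching coefficients of the independent functions:
  [x e^{t}, e^{t}]:  B = -2
  [\sqrt{2} x^{2} \cos{\left(x + \frac{\pi}{4} \right)}]:  A = -2
  [\sqrt{2} \sin{\left(x + \frac{\pi}{4} \right)} \cos{\left(t \right)}]:  - A = 2
Solving: A = -2, B = -2.
Check against the point condition:
  u(0, 0) = -4  ⟹  A + B = -4  ✓
Hence u(x, t) = - 2 e^{t} - 2 \sqrt{2} \sin{\left(x + \frac{\pi}{4} \right)}.

Answer: u(x, t) = - 2 e^{t} - 2 \sqrt{2} \sin{\left(x + \frac{\pi}{4} \right)}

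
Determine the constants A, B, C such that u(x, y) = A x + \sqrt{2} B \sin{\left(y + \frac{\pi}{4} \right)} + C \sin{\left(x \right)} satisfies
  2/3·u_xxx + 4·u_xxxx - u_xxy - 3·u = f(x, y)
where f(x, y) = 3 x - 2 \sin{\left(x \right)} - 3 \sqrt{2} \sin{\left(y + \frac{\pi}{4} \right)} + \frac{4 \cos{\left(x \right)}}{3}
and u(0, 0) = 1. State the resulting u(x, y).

Substitute the ansatz u = A x + \sqrt{2} B \sin{\left(y + \frac{\pi}{4} \right)} + C \sin{\left(x \right)} into the left-hand side.
Derivatives of the ansatz:
  u_xxx = - C \cos{\left(x \right)}
  u_xxxx = C \sin{\left(x \right)}
  u_xxy = 0
Term by term:
  2/3·u_xxx = - \frac{2 C \cos{\left(x \right)}}{3}
  4·u_xxxx = 4 C \sin{\left(x \right)}
  -u_xxy = 0
  -3·u = - 3 A x - 3 \sqrt{2} B \sin{\left(y + \frac{\pi}{4} \right)} - 3 C \sin{\left(x \right)}
So the left-hand side equals
  - 3 A x - 3 \sqrt{2} B \sin{\left(y + \frac{\pi}{4} \right)} + C \sin{\left(x \right)} - \frac{2 C \cos{\left(x \right)}}{3}
This must equal f(x, y) = 3 x - 2 \sin{\left(x \right)} - 3 \sqrt{2} \sin{\left(y + \frac{\pi}{4} \right)} + \frac{4 \cos{\left(x \right)}}{3} identically.
Matching coefficients of the independent functions:
  [x]:  - 3 A = 3
  [\sqrt{2} \sin{\left(y + \frac{\pi}{4} \right)}]:  - 3 B = -3
  [\sin{\left(x \right)}]:  C = -2
  [\cos{\left(x \right)}]:  - \frac{2 C}{3} = \frac{4}{3}
Solving: A = -1, B = 1, C = -2.
Check against the point condition:
  u(0, 0) = 1  ⟹  B = 1  ✓
Hence u(x, y) = - x - 2 \sin{\left(x \right)} + \sqrt{2} \sin{\left(y + \frac{\pi}{4} \right)}.

Answer: u(x, y) = - x - 2 \sin{\left(x \right)} + \sqrt{2} \sin{\left(y + \frac{\pi}{4} \right)}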